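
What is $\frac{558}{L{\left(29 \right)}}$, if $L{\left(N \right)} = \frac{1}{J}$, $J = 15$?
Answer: $8370$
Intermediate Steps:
$L{\left(N \right)} = \frac{1}{15}$
$\frac{558}{L{\left(29 \right)}} = 558 \frac{1}{\frac{1}{15}} = 558 \cdot 15 = 8370$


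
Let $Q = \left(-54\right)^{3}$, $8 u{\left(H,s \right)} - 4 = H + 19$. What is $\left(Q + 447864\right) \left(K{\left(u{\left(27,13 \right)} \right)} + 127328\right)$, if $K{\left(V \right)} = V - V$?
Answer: $36976051200$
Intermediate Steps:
$u{\left(H,s \right)} = \frac{23}{8} + \frac{H}{8}$ ($u{\left(H,s \right)} = \frac{1}{2} + \frac{H + 19}{8} = \frac{1}{2} + \frac{19 + H}{8} = \frac{1}{2} + \left(\frac{19}{8} + \frac{H}{8}\right) = \frac{23}{8} + \frac{H}{8}$)
$Q = -157464$
$K{\left(V \right)} = 0$
$\left(Q + 447864\right) \left(K{\left(u{\left(27,13 \right)} \right)} + 127328\right) = \left(-157464 + 447864\right) \left(0 + 127328\right) = 290400 \cdot 127328 = 36976051200$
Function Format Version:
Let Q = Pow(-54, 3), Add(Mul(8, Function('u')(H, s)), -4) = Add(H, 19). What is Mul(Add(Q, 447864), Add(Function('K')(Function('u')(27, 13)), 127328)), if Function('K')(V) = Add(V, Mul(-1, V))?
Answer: 36976051200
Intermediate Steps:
Function('u')(H, s) = Add(Rational(23, 8), Mul(Rational(1, 8), H)) (Function('u')(H, s) = Add(Rational(1, 2), Mul(Rational(1, 8), Add(H, 19))) = Add(Rational(1, 2), Mul(Rational(1, 8), Add(19, H))) = Add(Rational(1, 2), Add(Rational(19, 8), Mul(Rational(1, 8), H))) = Add(Rational(23, 8), Mul(Rational(1, 8), H)))
Q = -157464
Function('K')(V) = 0
Mul(Add(Q, 447864), Add(Function('K')(Function('u')(27, 13)), 127328)) = Mul(Add(-157464, 447864), Add(0, 127328)) = Mul(290400, 127328) = 36976051200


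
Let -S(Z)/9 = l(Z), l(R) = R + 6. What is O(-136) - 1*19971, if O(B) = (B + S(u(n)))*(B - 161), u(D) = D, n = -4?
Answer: 25767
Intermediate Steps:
l(R) = 6 + R
S(Z) = -54 - 9*Z (S(Z) = -9*(6 + Z) = -54 - 9*Z)
O(B) = (-161 + B)*(-18 + B) (O(B) = (B + (-54 - 9*(-4)))*(B - 161) = (B + (-54 + 36))*(-161 + B) = (B - 18)*(-161 + B) = (-18 + B)*(-161 + B) = (-161 + B)*(-18 + B))
O(-136) - 1*19971 = (2898 + (-136)² - 179*(-136)) - 1*19971 = (2898 + 18496 + 24344) - 19971 = 45738 - 19971 = 25767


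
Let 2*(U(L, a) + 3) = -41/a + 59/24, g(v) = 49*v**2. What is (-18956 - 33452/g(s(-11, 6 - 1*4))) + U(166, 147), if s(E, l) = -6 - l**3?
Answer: -2185262669/115248 ≈ -18961.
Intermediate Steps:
U(L, a) = -85/48 - 41/(2*a) (U(L, a) = -3 + (-41/a + 59/24)/2 = -3 + (59/24 - 41/a)/2 = -3 + (59/48 - 41/(2*a)) = -85/48 - 41/(2*a))
(-18956 - 33452/g(s(-11, 6 - 1*4))) + U(166, 147) = (-18956 - 33452*1/(49*(-6 - (6 - 1*4)**3)**2)) + (1/48)*(-984 - 85*147)/147 = (-18956 - 33452*1/(49*(-6 - (6 - 4)**3)**2)) + (1/48)*(1/147)*(-984 - 12495) = (-18956 - 33452*1/(49*(-6 - 1*2**3)**2)) + (1/48)*(1/147)*(-13479) = (-18956 - 33452*1/(49*(-6 - 1*8)**2)) - 4493/2352 = (-18956 - 33452*1/(49*(-6 - 8)**2)) - 4493/2352 = (-18956 - 33452/(49*(-14)**2)) - 4493/2352 = (-18956 - 33452/(49*196)) - 4493/2352 = (-18956 - 33452/9604) - 4493/2352 = (-18956 - 33452*1/9604) - 4493/2352 = (-18956 - 8363/2401) - 4493/2352 = -45521719/2401 - 4493/2352 = -2185262669/115248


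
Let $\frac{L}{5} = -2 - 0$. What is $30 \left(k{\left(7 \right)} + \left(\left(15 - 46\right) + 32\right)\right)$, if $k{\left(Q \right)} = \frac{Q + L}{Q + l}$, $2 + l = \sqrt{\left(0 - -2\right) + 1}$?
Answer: $\frac{105}{11} + \frac{45 \sqrt{3}}{11} \approx 16.631$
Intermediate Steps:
$L = -10$ ($L = 5 \left(-2 - 0\right) = 5 \left(-2 + 0\right) = 5 \left(-2\right) = -10$)
$l = -2 + \sqrt{3}$ ($l = -2 + \sqrt{\left(0 - -2\right) + 1} = -2 + \sqrt{\left(0 + 2\right) + 1} = -2 + \sqrt{2 + 1} = -2 + \sqrt{3} \approx -0.26795$)
$k{\left(Q \right)} = \frac{-10 + Q}{-2 + Q + \sqrt{3}}$ ($k{\left(Q \right)} = \frac{Q - 10}{Q - \left(2 - \sqrt{3}\right)} = \frac{-10 + Q}{-2 + Q + \sqrt{3}}$)
$30 \left(k{\left(7 \right)} + \left(\left(15 - 46\right) + 32\right)\right) = 30 \left(\frac{-10 + 7}{-2 + 7 + \sqrt{3}} + \left(\left(15 - 46\right) + 32\right)\right) = 30 \left(\frac{1}{5 + \sqrt{3}} \left(-3\right) + \left(-31 + 32\right)\right) = 30 \left(- \frac{3}{5 + \sqrt{3}} + 1\right) = 30 \left(1 - \frac{3}{5 + \sqrt{3}}\right) = 30 - \frac{90}{5 + \sqrt{3}}$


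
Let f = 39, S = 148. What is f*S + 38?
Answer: 5810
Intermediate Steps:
f*S + 38 = 39*148 + 38 = 5772 + 38 = 5810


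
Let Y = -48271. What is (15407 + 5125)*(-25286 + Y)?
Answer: -1510272324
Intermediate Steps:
(15407 + 5125)*(-25286 + Y) = (15407 + 5125)*(-25286 - 48271) = 20532*(-73557) = -1510272324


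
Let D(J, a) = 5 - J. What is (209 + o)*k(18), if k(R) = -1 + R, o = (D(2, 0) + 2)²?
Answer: 3978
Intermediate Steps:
o = 25 (o = ((5 - 1*2) + 2)² = ((5 - 2) + 2)² = (3 + 2)² = 5² = 25)
(209 + o)*k(18) = (209 + 25)*(-1 + 18) = 234*17 = 3978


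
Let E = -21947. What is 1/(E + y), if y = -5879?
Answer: -1/27826 ≈ -3.5938e-5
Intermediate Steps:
1/(E + y) = 1/(-21947 - 5879) = 1/(-27826) = -1/27826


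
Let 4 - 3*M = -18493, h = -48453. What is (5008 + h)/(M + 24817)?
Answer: -130335/92948 ≈ -1.4022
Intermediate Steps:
M = 18497/3 (M = 4/3 - ⅓*(-18493) = 4/3 + 18493/3 = 18497/3 ≈ 6165.7)
(5008 + h)/(M + 24817) = (5008 - 48453)/(18497/3 + 24817) = -43445/92948/3 = -43445*3/92948 = -130335/92948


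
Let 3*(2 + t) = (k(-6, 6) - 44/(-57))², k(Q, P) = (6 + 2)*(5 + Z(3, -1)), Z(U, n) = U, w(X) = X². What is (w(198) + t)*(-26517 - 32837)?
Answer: -23488322118332/9747 ≈ -2.4098e+9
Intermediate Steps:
k(Q, P) = 64 (k(Q, P) = (6 + 2)*(5 + 3) = 8*8 = 64)
t = 13611370/9747 (t = -2 + (64 - 44/(-57))²/3 = -2 + (64 - 44*(-1/57))²/3 = -2 + (64 + 44/57)²/3 = -2 + (3692/57)²/3 = -2 + (⅓)*(13630864/3249) = -2 + 13630864/9747 = 13611370/9747 ≈ 1396.5)
(w(198) + t)*(-26517 - 32837) = (198² + 13611370/9747)*(-26517 - 32837) = (39204 + 13611370/9747)*(-59354) = (395732758/9747)*(-59354) = -23488322118332/9747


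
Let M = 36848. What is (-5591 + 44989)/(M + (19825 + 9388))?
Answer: 39398/66061 ≈ 0.59639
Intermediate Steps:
(-5591 + 44989)/(M + (19825 + 9388)) = (-5591 + 44989)/(36848 + (19825 + 9388)) = 39398/(36848 + 29213) = 39398/66061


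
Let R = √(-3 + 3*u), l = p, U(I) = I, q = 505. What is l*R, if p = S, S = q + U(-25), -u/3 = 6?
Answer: 480*I*√57 ≈ 3623.9*I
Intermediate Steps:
u = -18 (u = -3*6 = -18)
S = 480 (S = 505 - 25 = 480)
p = 480
l = 480
R = I*√57 (R = √(-3 + 3*(-18)) = √(-3 - 54) = √(-57) = I*√57 ≈ 7.5498*I)
l*R = 480*(I*√57) = 480*I*√57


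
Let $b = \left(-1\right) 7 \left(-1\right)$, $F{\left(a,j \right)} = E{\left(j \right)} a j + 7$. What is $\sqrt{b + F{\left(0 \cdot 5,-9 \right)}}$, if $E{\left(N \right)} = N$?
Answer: $\sqrt{14} \approx 3.7417$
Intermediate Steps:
$F{\left(a,j \right)} = 7 + a j^{2}$ ($F{\left(a,j \right)} = j a j + 7 = a j j + 7 = a j^{2} + 7 = 7 + a j^{2}$)
$b = 7$ ($b = \left(-7\right) \left(-1\right) = 7$)
$\sqrt{b + F{\left(0 \cdot 5,-9 \right)}} = \sqrt{7 + \left(7 + 0 \cdot 5 \left(-9\right)^{2}\right)} = \sqrt{7 + \left(7 + 0 \cdot 81\right)} = \sqrt{7 + \left(7 + 0\right)} = \sqrt{7 + 7} = \sqrt{14}$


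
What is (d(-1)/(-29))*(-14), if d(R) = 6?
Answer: 84/29 ≈ 2.8966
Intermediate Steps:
(d(-1)/(-29))*(-14) = (6/(-29))*(-14) = (6*(-1/29))*(-14) = -6/29*(-14) = 84/29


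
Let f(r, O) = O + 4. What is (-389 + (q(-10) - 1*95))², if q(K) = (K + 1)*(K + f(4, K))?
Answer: 115600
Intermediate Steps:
f(r, O) = 4 + O
q(K) = (1 + K)*(4 + 2*K) (q(K) = (K + 1)*(K + (4 + K)) = (1 + K)*(4 + 2*K))
(-389 + (q(-10) - 1*95))² = (-389 + ((4 + 2*(-10)² + 6*(-10)) - 1*95))² = (-389 + ((4 + 2*100 - 60) - 95))² = (-389 + ((4 + 200 - 60) - 95))² = (-389 + (144 - 95))² = (-389 + 49)² = (-340)² = 115600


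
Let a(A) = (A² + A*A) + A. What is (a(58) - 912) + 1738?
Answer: 7612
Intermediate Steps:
a(A) = A + 2*A² (a(A) = (A² + A²) + A = 2*A² + A = A + 2*A²)
(a(58) - 912) + 1738 = (58*(1 + 2*58) - 912) + 1738 = (58*(1 + 116) - 912) + 1738 = (58*117 - 912) + 1738 = (6786 - 912) + 1738 = 5874 + 1738 = 7612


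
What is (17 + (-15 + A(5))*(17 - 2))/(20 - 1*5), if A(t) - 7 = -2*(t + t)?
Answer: -403/15 ≈ -26.867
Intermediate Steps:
A(t) = 7 - 4*t (A(t) = 7 - 2*(t + t) = 7 - 4*t)
(17 + (-15 + A(5))*(17 - 2))/(20 - 1*5) = (17 + (-15 + (7 - 4*5))*(17 - 2))/(20 - 1*5) = (17 + (-15 + (7 - 20))*15)/(20 - 5) = (17 + (-15 - 13)*15)/15 = (17 - 28*15)*(1/15) = (17 - 420)*(1/15) = -403*1/15 = -403/15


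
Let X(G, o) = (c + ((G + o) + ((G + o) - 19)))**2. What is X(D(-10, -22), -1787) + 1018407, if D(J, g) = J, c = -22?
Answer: 14231632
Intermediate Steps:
X(G, o) = (-41 + 2*G + 2*o)**2 (X(G, o) = (-22 + ((G + o) + ((G + o) - 19)))**2 = (-22 + ((G + o) + (-19 + G + o)))**2 = (-22 + (-19 + 2*G + 2*o))**2 = (-41 + 2*G + 2*o)**2)
X(D(-10, -22), -1787) + 1018407 = (-41 + 2*(-10) + 2*(-1787))**2 + 1018407 = (-41 - 20 - 3574)**2 + 1018407 = (-3635)**2 + 1018407 = 13213225 + 1018407 = 14231632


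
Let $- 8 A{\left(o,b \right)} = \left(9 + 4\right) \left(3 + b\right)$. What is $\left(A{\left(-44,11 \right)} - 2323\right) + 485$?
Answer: $- \frac{7443}{4} \approx -1860.8$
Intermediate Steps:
$A{\left(o,b \right)} = - \frac{39}{8} - \frac{13 b}{8}$ ($A{\left(o,b \right)} = - \frac{\left(9 + 4\right) \left(3 + b\right)}{8} = - \frac{13 \left(3 + b\right)}{8} = - \frac{39 + 13 b}{8} = - \frac{39}{8} - \frac{13 b}{8}$)
$\left(A{\left(-44,11 \right)} - 2323\right) + 485 = \left(\left(- \frac{39}{8} - \frac{143}{8}\right) - 2323\right) + 485 = \left(- \frac{91}{4} - 2323\right) + 485 = - \frac{9383}{4} + 485 = - \frac{7443}{4}$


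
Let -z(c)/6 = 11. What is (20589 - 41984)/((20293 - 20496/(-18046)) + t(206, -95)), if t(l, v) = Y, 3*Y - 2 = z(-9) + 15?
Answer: -82734465/78414262 ≈ -1.0551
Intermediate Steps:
z(c) = -66 (z(c) = -6*11 = -66)
Y = -49/3 (Y = ⅔ + (-66 + 15)/3 = ⅔ + (⅓)*(-51) = ⅔ - 17 = -49/3 ≈ -16.333)
t(l, v) = -49/3
(20589 - 41984)/((20293 - 20496/(-18046)) + t(206, -95)) = (20589 - 41984)/((20293 - 20496/(-18046)) - 49/3) = -21395/((20293 - 20496*(-1)/18046) - 49/3) = -21395/((20293 - 1*(-1464/1289)) - 49/3) = -21395/((20293 + 1464/1289) - 49/3) = -21395/(26159141/1289 - 49/3) = -21395/78414262/3867 = -21395*3867/78414262 = -82734465/78414262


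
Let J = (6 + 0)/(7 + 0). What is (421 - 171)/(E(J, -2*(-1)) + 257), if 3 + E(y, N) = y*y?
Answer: 6125/6241 ≈ 0.98141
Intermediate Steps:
J = 6/7 ≈ 0.85714
E(y, N) = -3 + y² (E(y, N) = -3 + y*y = -3 + y²)
(421 - 171)/(E(J, -2*(-1)) + 257) = (421 - 171)/((-3 + (6/7)²) + 257) = 250/((-3 + 36/49) + 257) = 250/(-111/49 + 257) = 250/(12482/49) = 250*(49/12482) = 6125/6241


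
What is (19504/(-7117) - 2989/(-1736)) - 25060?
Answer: -44233098993/1765016 ≈ -25061.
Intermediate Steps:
(19504/(-7117) - 2989/(-1736)) - 25060 = (19504*(-1/7117) - 2989*(-1/1736)) - 25060 = (-19504/7117 + 427/248) - 25060 = -1798033/1765016 - 25060 = -44233098993/1765016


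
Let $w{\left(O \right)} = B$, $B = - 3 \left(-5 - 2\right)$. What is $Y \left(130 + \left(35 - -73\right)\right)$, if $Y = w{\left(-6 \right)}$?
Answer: $4998$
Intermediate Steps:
$B = 21$ ($B = \left(-3\right) \left(-7\right) = 21$)
$w{\left(O \right)} = 21$
$Y = 21$
$Y \left(130 + \left(35 - -73\right)\right) = 21 \left(130 + \left(35 - -73\right)\right) = 21 \left(130 + \left(35 + 73\right)\right) = 21 \left(130 + 108\right) = 21 \cdot 238 = 4998$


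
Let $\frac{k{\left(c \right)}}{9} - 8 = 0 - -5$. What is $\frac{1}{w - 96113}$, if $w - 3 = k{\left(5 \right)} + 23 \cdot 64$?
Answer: $- \frac{1}{94521} \approx -1.058 \cdot 10^{-5}$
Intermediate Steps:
$k{\left(c \right)} = 117$ ($k{\left(c \right)} = 72 + 9 \left(0 - -5\right) = 72 + 9 \left(0 + 5\right) = 72 + 9 \cdot 5 = 72 + 45 = 117$)
$w = 1592$ ($w = 3 + \left(117 + 23 \cdot 64\right) = 3 + \left(117 + 1472\right) = 3 + 1589 = 1592$)
$\frac{1}{w - 96113} = \frac{1}{1592 - 96113} = \frac{1}{-94521} = - \frac{1}{94521}$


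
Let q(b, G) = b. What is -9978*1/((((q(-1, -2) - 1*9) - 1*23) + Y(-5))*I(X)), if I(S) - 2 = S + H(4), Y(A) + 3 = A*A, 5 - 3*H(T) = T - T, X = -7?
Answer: -14967/55 ≈ -272.13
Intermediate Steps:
H(T) = 5/3 (H(T) = 5/3 - (T - T)/3 = 5/3 - 1/3*0 = 5/3 + 0 = 5/3)
Y(A) = -3 + A**2 (Y(A) = -3 + A*A = -3 + A**2)
I(S) = 11/3 + S (I(S) = 2 + (S + 5/3) = 2 + (5/3 + S) = 11/3 + S)
-9978*1/((((q(-1, -2) - 1*9) - 1*23) + Y(-5))*I(X)) = -9978*1/((11/3 - 7)*(((-1 - 1*9) - 1*23) + (-3 + (-5)**2))) = -9978*(-3/(10*(((-1 - 9) - 23) + (-3 + 25)))) = -9978*(-3/(10*((-10 - 23) + 22))) = -9978*(-3/(10*(-33 + 22))) = -9978/((-10/3*(-11))) = -9978/110/3 = -9978*3/110 = -14967/55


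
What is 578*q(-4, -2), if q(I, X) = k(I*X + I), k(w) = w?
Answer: 2312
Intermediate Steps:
q(I, X) = I + I*X (q(I, X) = I*X + I = I + I*X)
578*q(-4, -2) = 578*(-4*(1 - 2)) = 578*(-4*(-1)) = 578*4 = 2312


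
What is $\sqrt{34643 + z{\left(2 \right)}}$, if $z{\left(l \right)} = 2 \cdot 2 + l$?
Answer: $\sqrt{34649} \approx 186.14$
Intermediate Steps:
$z{\left(l \right)} = 4 + l$
$\sqrt{34643 + z{\left(2 \right)}} = \sqrt{34643 + \left(4 + 2\right)} = \sqrt{34643 + 6} = \sqrt{34649}$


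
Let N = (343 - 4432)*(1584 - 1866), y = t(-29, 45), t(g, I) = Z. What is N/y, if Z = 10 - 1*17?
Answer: -1153098/7 ≈ -1.6473e+5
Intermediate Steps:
Z = -7 (Z = 10 - 17 = -7)
t(g, I) = -7
y = -7
N = 1153098 (N = -4089*(-282) = 1153098)
N/y = 1153098/(-7) = 1153098*(-1/7) = -1153098/7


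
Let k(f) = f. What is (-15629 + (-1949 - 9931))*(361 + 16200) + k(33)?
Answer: -455576516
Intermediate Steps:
(-15629 + (-1949 - 9931))*(361 + 16200) + k(33) = (-15629 + (-1949 - 9931))*(361 + 16200) + 33 = (-15629 - 11880)*16561 + 33 = -27509*16561 + 33 = -455576549 + 33 = -455576516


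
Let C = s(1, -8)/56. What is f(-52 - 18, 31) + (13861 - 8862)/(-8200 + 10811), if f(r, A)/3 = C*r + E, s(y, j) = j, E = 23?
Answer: 263488/2611 ≈ 100.91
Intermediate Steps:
C = -1/7 (C = -8/56 = -8*1/56 = -1/7 ≈ -0.14286)
f(r, A) = 69 - 3*r/7 (f(r, A) = 3*(-r/7 + 23) = 3*(23 - r/7) = 69 - 3*r/7)
f(-52 - 18, 31) + (13861 - 8862)/(-8200 + 10811) = (69 - 3*(-52 - 18)/7) + (13861 - 8862)/(-8200 + 10811) = (69 - 3/7*(-70)) + 4999/2611 = (69 + 30) + 4999*(1/2611) = 99 + 4999/2611 = 263488/2611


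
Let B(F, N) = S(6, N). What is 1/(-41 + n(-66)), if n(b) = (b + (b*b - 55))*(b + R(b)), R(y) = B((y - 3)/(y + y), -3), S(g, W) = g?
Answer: -1/254141 ≈ -3.9348e-6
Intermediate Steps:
B(F, N) = 6
R(y) = 6
n(b) = (6 + b)*(-55 + b + b**2) (n(b) = (b + (b*b - 55))*(b + 6) = (b + (b**2 - 55))*(6 + b) = (b + (-55 + b**2))*(6 + b) = (-55 + b + b**2)*(6 + b) = (6 + b)*(-55 + b + b**2))
1/(-41 + n(-66)) = 1/(-41 + (-330 + (-66)**3 - 49*(-66) + 7*(-66)**2)) = 1/(-41 + (-330 - 287496 + 3234 + 7*4356)) = 1/(-41 + (-330 - 287496 + 3234 + 30492)) = 1/(-41 - 254100) = 1/(-254141) = -1/254141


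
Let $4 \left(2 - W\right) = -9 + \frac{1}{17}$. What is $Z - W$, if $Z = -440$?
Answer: $- \frac{7552}{17} \approx -444.24$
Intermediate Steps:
$W = \frac{72}{17}$ ($W = 2 - \frac{-9 + \frac{1}{17}}{4} = 2 - - \frac{38}{17} = 2 + \frac{38}{17} = \frac{72}{17} \approx 4.2353$)
$Z - W = -440 - \frac{72}{17} = - \frac{7552}{17}$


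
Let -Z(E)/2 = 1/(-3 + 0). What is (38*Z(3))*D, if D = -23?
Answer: -1748/3 ≈ -582.67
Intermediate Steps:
Z(E) = 2/3 (Z(E) = -2/(-3 + 0) = -2/(-3) = -2*(-1/3) = 2/3)
(38*Z(3))*D = (38*(2/3))*(-23) = (76/3)*(-23) = -1748/3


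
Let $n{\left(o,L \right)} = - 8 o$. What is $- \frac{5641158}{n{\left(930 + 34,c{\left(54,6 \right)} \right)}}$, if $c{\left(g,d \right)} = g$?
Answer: $\frac{2820579}{3856} \approx 731.48$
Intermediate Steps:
$- \frac{5641158}{n{\left(930 + 34,c{\left(54,6 \right)} \right)}} = - \frac{5641158}{\left(-8\right) \left(930 + 34\right)} = - \frac{5641158}{\left(-8\right) 964} = - \frac{5641158}{-7712} = \left(-5641158\right) \left(- \frac{1}{7712}\right) = \frac{2820579}{3856}$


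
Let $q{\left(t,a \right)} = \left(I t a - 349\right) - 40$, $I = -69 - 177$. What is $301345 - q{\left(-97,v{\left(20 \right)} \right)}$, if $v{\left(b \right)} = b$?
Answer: $-175506$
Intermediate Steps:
$I = -246$ ($I = -69 - 177 = -246$)
$q{\left(t,a \right)} = -389 - 246 a t$ ($q{\left(t,a \right)} = \left(- 246 t a - 349\right) - 40 = \left(- 246 a t - 349\right) - 40 = \left(-349 - 246 a t\right) - 40 = -389 - 246 a t$)
$301345 - q{\left(-97,v{\left(20 \right)} \right)} = 301345 - \left(-389 - 4920 \left(-97\right)\right) = 301345 - \left(-389 + 477240\right) = 301345 - 476851 = -175506$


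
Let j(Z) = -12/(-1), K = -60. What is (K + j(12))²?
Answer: 2304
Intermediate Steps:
j(Z) = 12 (j(Z) = -12*(-1) = 12)
(K + j(12))² = (-60 + 12)² = (-48)² = 2304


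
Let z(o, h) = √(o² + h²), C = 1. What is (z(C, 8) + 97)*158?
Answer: 15326 + 158*√65 ≈ 16600.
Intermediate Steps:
z(o, h) = √(h² + o²)
(z(C, 8) + 97)*158 = (√(8² + 1²) + 97)*158 = (√(64 + 1) + 97)*158 = (√65 + 97)*158 = (97 + √65)*158 = 15326 + 158*√65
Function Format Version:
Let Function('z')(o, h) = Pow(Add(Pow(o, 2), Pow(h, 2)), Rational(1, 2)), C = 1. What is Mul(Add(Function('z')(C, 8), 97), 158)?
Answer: Add(15326, Mul(158, Pow(65, Rational(1, 2)))) ≈ 16600.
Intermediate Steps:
Function('z')(o, h) = Pow(Add(Pow(h, 2), Pow(o, 2)), Rational(1, 2))
Mul(Add(Function('z')(C, 8), 97), 158) = Mul(Add(Pow(Add(Pow(8, 2), Pow(1, 2)), Rational(1, 2)), 97), 158) = Mul(Add(Pow(Add(64, 1), Rational(1, 2)), 97), 158) = Mul(Add(Pow(65, Rational(1, 2)), 97), 158) = Mul(Add(97, Pow(65, Rational(1, 2))), 158) = Add(15326, Mul(158, Pow(65, Rational(1, 2))))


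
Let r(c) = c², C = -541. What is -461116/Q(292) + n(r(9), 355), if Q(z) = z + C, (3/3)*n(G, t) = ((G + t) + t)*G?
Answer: 16414795/249 ≈ 65923.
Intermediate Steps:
n(G, t) = G*(G + 2*t) (n(G, t) = ((G + t) + t)*G = (G + 2*t)*G = G*(G + 2*t))
Q(z) = -541 + z (Q(z) = z - 541 = -541 + z)
-461116/Q(292) + n(r(9), 355) = -461116/(-541 + 292) + 9²*(9² + 2*355) = -461116/(-249) + 81*(81 + 710) = -461116*(-1/249) + 81*791 = 461116/249 + 64071 = 16414795/249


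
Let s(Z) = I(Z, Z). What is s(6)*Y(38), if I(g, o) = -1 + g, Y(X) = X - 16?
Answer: 110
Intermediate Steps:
Y(X) = -16 + X
s(Z) = -1 + Z
s(6)*Y(38) = (-1 + 6)*(-16 + 38) = 5*22 = 110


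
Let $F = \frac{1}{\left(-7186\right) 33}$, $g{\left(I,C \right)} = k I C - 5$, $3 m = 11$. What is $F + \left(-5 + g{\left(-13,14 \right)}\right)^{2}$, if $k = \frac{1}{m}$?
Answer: $\frac{9277183477}{2608518} \approx 3556.5$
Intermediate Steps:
$m = \frac{11}{3}$ ($m = \frac{1}{3} \cdot 11 = \frac{11}{3} \approx 3.6667$)
$k = \frac{3}{11}$ ($k = \frac{1}{\frac{11}{3}} = \frac{3}{11} \approx 0.27273$)
$g{\left(I,C \right)} = -5 + \frac{3 C I}{11}$ ($g{\left(I,C \right)} = \frac{3 I}{11} C - 5 = \frac{3 C I}{11} - 5 = -5 + \frac{3 C I}{11}$)
$F = - \frac{1}{237138}$ ($F = \frac{1}{-237138} = - \frac{1}{237138} \approx -4.217 \cdot 10^{-6}$)
$F + \left(-5 + g{\left(-13,14 \right)}\right)^{2} = - \frac{1}{237138} + \left(-5 + \left(-5 + \frac{3}{11} \cdot 14 \left(-13\right)\right)\right)^{2} = - \frac{1}{237138} + \left(-5 - \frac{601}{11}\right)^{2} = - \frac{1}{237138} + \left(- \frac{656}{11}\right)^{2} = - \frac{1}{237138} + \frac{430336}{121} = \frac{9277183477}{2608518}$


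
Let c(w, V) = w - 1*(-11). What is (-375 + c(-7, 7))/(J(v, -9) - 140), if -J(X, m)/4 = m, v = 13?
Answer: 371/104 ≈ 3.5673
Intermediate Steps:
J(X, m) = -4*m
c(w, V) = 11 + w (c(w, V) = w + 11 = 11 + w)
(-375 + c(-7, 7))/(J(v, -9) - 140) = (-375 + (11 - 7))/(-4*(-9) - 140) = (-375 + 4)/(36 - 140) = -371/(-104) = -371*(-1/104) = 371/104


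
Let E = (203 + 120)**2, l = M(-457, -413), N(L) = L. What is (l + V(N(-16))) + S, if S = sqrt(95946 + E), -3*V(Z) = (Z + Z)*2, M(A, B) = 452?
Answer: 1420/3 + 5*sqrt(8011) ≈ 920.85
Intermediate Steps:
l = 452
E = 104329 (E = 323**2 = 104329)
V(Z) = -4*Z/3 (V(Z) = -(Z + Z)*2/3 = -2*Z*2/3 = -4*Z/3)
S = 5*sqrt(8011) (S = sqrt(95946 + 104329) = sqrt(200275) = 5*sqrt(8011) ≈ 447.52)
(l + V(N(-16))) + S = (452 - 4/3*(-16)) + 5*sqrt(8011) = (452 + 64/3) + 5*sqrt(8011) = 1420/3 + 5*sqrt(8011)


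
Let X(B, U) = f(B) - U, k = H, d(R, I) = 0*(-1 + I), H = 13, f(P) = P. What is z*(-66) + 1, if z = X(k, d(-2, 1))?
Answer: -857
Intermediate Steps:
d(R, I) = 0
k = 13
X(B, U) = B - U
z = 13 (z = 13 - 1*0 = 13 + 0 = 13)
z*(-66) + 1 = 13*(-66) + 1 = -858 + 1 = -857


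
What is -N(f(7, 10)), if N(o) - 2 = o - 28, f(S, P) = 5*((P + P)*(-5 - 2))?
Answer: 726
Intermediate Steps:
f(S, P) = -70*P (f(S, P) = 5*((2*P)*(-7)) = 5*(-14*P) = -70*P)
N(o) = -26 + o (N(o) = 2 + (o - 28) = 2 + (-28 + o) = -26 + o)
-N(f(7, 10)) = -(-26 - 70*10) = -(-26 - 700) = -1*(-726) = 726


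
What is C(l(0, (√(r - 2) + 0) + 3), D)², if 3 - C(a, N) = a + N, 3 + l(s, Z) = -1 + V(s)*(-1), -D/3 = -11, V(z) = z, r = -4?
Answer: 676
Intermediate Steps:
D = 33 (D = -3*(-11) = 33)
l(s, Z) = -4 - s (l(s, Z) = -3 + (-1 + s*(-1)) = -3 + (-1 - s) = -4 - s)
C(a, N) = 3 - N - a (C(a, N) = 3 - (a + N) = 3 - (N + a) = 3 + (-N - a) = 3 - N - a)
C(l(0, (√(r - 2) + 0) + 3), D)² = (3 - 1*33 - (-4 - 1*0))² = (3 - 33 - (-4 + 0))² = (3 - 33 - 1*(-4))² = (3 - 33 + 4)² = (-26)² = 676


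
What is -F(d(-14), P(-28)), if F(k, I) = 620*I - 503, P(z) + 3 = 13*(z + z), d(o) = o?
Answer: 453723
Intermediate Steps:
P(z) = -3 + 26*z (P(z) = -3 + 13*(z + z) = -3 + 13*(2*z) = -3 + 26*z)
F(k, I) = -503 + 620*I
-F(d(-14), P(-28)) = -(-503 + 620*(-3 + 26*(-28))) = -(-503 + 620*(-3 - 728)) = -(-503 + 620*(-731)) = -(-503 - 453220) = -1*(-453723) = 453723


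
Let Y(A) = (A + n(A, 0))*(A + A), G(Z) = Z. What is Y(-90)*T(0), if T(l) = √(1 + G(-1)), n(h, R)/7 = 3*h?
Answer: 0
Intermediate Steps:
n(h, R) = 21*h (n(h, R) = 7*(3*h) = 21*h)
T(l) = 0 (T(l) = √(1 - 1) = √0 = 0)
Y(A) = 44*A² (Y(A) = (A + 21*A)*(A + A) = (22*A)*(2*A) = 44*A²)
Y(-90)*T(0) = (44*(-90)²)*0 = (44*8100)*0 = 356400*0 = 0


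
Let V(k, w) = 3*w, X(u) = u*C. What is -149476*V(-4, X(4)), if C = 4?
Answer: -7174848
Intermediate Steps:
X(u) = 4*u (X(u) = u*4 = 4*u)
-149476*V(-4, X(4)) = -448428*4*4 = -448428*16 = -149476*48 = -7174848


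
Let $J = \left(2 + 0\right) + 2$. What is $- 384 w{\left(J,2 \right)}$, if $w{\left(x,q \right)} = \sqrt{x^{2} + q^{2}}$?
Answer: $- 768 \sqrt{5} \approx -1717.3$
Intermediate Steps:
$J = 4$ ($J = 2 + 2 = 4$)
$w{\left(x,q \right)} = \sqrt{q^{2} + x^{2}}$
$- 384 w{\left(J,2 \right)} = - 384 \sqrt{2^{2} + 4^{2}} = - 384 \sqrt{4 + 16} = - 384 \sqrt{20} = - 384 \cdot 2 \sqrt{5} = - 768 \sqrt{5}$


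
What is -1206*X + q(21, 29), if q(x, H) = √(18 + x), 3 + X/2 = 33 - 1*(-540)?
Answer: -1374840 + √39 ≈ -1.3748e+6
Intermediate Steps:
X = 1140 (X = -6 + 2*(33 - 1*(-540)) = -6 + 2*(33 + 540) = -6 + 2*573 = -6 + 1146 = 1140)
-1206*X + q(21, 29) = -1206*1140 + √(18 + 21) = -1374840 + √39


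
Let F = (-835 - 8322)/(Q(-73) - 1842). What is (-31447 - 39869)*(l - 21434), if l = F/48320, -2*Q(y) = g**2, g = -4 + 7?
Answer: 11365412222134509/7435240 ≈ 1.5286e+9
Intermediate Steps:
g = 3
Q(y) = -9/2 (Q(y) = -1/2*3**2 = -1/2*9 = -9/2)
F = 18314/3693 (F = (-835 - 8322)/(-9/2 - 1842) = -9157/(-3693/2) = -9157*(-2/3693) = 18314/3693 ≈ 4.9591)
l = 9157/89222880 (l = (18314/3693)/48320 = (18314/3693)*(1/48320) = 9157/89222880 ≈ 0.00010263)
(-31447 - 39869)*(l - 21434) = (-31447 - 39869)*(9157/89222880 - 21434) = -71316*(-1912403200763/89222880) = 11365412222134509/7435240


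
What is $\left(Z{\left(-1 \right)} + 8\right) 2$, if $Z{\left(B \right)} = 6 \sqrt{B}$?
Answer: $16 + 12 i \approx 16.0 + 12.0 i$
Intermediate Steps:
$\left(Z{\left(-1 \right)} + 8\right) 2 = \left(6 \sqrt{-1} + 8\right) 2 = \left(6 i + 8\right) 2 = \left(8 + 6 i\right) 2 = 16 + 12 i$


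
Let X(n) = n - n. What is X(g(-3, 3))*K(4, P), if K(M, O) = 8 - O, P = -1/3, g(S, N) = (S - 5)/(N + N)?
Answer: 0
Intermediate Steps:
g(S, N) = (-5 + S)/(2*N) (g(S, N) = (-5 + S)/((2*N)) = (-5 + S)*(1/(2*N)) = (-5 + S)/(2*N))
X(n) = 0
P = -⅓ (P = -1*⅓ = -⅓ ≈ -0.33333)
X(g(-3, 3))*K(4, P) = 0*(8 - 1*(-⅓)) = 0*(8 + ⅓) = 0*(25/3) = 0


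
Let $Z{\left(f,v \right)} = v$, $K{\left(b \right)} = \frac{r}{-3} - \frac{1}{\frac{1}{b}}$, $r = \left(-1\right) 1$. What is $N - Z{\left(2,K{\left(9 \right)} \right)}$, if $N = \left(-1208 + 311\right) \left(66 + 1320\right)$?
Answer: $- \frac{3729700}{3} \approx -1.2432 \cdot 10^{6}$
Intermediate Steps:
$r = -1$
$K{\left(b \right)} = \frac{1}{3} - b$ ($K{\left(b \right)} = - \frac{1}{-3} - \frac{1}{\frac{1}{b}} = \left(-1\right) \left(- \frac{1}{3}\right) - b = \frac{1}{3} - b$)
$N = -1243242$ ($N = \left(-897\right) 1386 = -1243242$)
$N - Z{\left(2,K{\left(9 \right)} \right)} = -1243242 - \left(\frac{1}{3} - 9\right) = -1243242 - - \frac{26}{3} = -1243242 + \frac{26}{3} = - \frac{3729700}{3}$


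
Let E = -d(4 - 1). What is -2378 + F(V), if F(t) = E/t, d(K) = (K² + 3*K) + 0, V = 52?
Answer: -61837/26 ≈ -2378.3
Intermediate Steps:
d(K) = K² + 3*K
E = -18 (E = -(4 - 1)*(3 + (4 - 1)) = -3*(3 + 3) = -3*6 = -1*18 = -18)
F(t) = -18/t
-2378 + F(V) = -2378 - 18/52 = -2378 - 18*1/52 = -2378 - 9/26 = -61837/26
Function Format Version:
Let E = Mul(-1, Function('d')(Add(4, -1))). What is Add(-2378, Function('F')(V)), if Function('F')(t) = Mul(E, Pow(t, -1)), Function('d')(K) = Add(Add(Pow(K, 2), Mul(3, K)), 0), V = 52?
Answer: Rational(-61837, 26) ≈ -2378.3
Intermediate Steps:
Function('d')(K) = Add(Pow(K, 2), Mul(3, K))
E = -18 (E = Mul(-1, Mul(Add(4, -1), Add(3, Add(4, -1)))) = Mul(-1, Mul(3, Add(3, 3))) = Mul(-1, Mul(3, 6)) = Mul(-1, 18) = -18)
Function('F')(t) = Mul(-18, Pow(t, -1))
Add(-2378, Function('F')(V)) = Add(-2378, Mul(-18, Pow(52, -1))) = Add(-2378, Mul(-18, Rational(1, 52))) = Add(-2378, Rational(-9, 26)) = Rational(-61837, 26)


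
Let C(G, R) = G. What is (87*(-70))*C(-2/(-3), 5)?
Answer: -4060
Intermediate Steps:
(87*(-70))*C(-2/(-3), 5) = (87*(-70))*(-2/(-3)) = -(-12180)*(-1)/3 = -6090*⅔ = -4060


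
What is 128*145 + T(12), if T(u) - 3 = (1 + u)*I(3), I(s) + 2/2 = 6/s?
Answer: 18576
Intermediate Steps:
I(s) = -1 + 6/s
T(u) = 4 + u (T(u) = 3 + (1 + u)*((6 - 1*3)/3) = 3 + (1 + u)*((6 - 3)/3) = 3 + (1 + u)*((⅓)*3) = 3 + (1 + u)*1 = 3 + (1 + u) = 4 + u)
128*145 + T(12) = 128*145 + (4 + 12) = 18560 + 16 = 18576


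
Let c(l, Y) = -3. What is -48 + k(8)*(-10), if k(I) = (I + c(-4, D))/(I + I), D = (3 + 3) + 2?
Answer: -409/8 ≈ -51.125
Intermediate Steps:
D = 8 (D = 6 + 2 = 8)
k(I) = (-3 + I)/(2*I) (k(I) = (I - 3)/(I + I) = (-3 + I)/((2*I)) = (-3 + I)*(1/(2*I)) = (-3 + I)/(2*I))
-48 + k(8)*(-10) = -48 + ((1/2)*(-3 + 8)/8)*(-10) = -48 + ((1/2)*(1/8)*5)*(-10) = -48 + (5/16)*(-10) = -48 - 25/8 = -409/8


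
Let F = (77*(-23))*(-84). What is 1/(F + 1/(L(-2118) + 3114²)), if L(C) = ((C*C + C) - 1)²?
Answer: 20104516975021/2990828363272024045 ≈ 6.7221e-6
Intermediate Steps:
L(C) = (-1 + C + C²)² (L(C) = ((C² + C) - 1)² = ((C + C²) - 1)² = (-1 + C + C²)²)
F = 148764 (F = -1771*(-84) = 148764)
1/(F + 1/(L(-2118) + 3114²)) = 1/(148764 + 1/((-1 - 2118 + (-2118)²)² + 3114²)) = 1/(148764 + 1/((-1 - 2118 + 4485924)² + 9696996)) = 1/(148764 + 1/(4483805² + 9696996)) = 1/(148764 + 1/(20104507278025 + 9696996)) = 1/(148764 + 1/20104516975021) = 1/(2990828363272024045/20104516975021) = 20104516975021/2990828363272024045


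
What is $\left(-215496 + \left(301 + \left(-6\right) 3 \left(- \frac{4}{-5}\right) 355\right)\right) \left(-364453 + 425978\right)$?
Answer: $-13554388175$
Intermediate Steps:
$\left(-215496 + \left(301 + \left(-6\right) 3 \left(- \frac{4}{-5}\right) 355\right)\right) \left(-364453 + 425978\right) = \left(-215496 + \left(301 + - 18 \left(\left(-4\right) \left(- \frac{1}{5}\right)\right) 355\right)\right) 61525 = \left(-215496 + \left(301 + \left(-18\right) \frac{4}{5} \cdot 355\right)\right) 61525 = \left(-215496 + \left(301 - 5112\right)\right) 61525 = \left(-215496 - 4811\right) 61525 = \left(-220307\right) 61525 = -13554388175$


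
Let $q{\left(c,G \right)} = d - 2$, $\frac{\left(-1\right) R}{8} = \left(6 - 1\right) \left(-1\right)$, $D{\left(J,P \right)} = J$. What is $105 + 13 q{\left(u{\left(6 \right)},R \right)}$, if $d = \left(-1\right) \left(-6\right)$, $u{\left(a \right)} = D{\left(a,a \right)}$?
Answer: $157$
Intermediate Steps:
$u{\left(a \right)} = a$
$R = 40$ ($R = - 8 \left(6 - 1\right) \left(-1\right) = - 8 \cdot 5 \left(-1\right) = \left(-8\right) \left(-5\right) = 40$)
$d = 6$
$q{\left(c,G \right)} = 4$ ($q{\left(c,G \right)} = 6 - 2 = 4$)
$105 + 13 q{\left(u{\left(6 \right)},R \right)} = 105 + 13 \cdot 4 = 105 + 52 = 157$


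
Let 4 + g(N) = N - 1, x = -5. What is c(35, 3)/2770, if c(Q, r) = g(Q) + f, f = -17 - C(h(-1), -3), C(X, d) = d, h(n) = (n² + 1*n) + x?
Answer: 8/1385 ≈ 0.0057762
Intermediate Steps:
h(n) = -5 + n + n² (h(n) = (n² + 1*n) - 5 = (n² + n) - 5 = (n + n²) - 5 = -5 + n + n²)
g(N) = -5 + N (g(N) = -4 + (N - 1) = -4 + (-1 + N) = -5 + N)
f = -14 (f = -17 - 1*(-3) = -17 + 3 = -14)
c(Q, r) = -19 + Q (c(Q, r) = (-5 + Q) - 14 = -19 + Q)
c(35, 3)/2770 = (-19 + 35)/2770 = 16*(1/2770) = 8/1385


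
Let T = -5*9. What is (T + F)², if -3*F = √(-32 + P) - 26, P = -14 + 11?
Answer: (109 + I*√35)²/9 ≈ 1316.2 + 143.3*I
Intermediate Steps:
P = -3
T = -45
F = 26/3 - I*√35/3 (F = -(√(-32 - 3) - 26)/3 = -(√(-35) - 26)/3 = -(I*√35 - 26)/3 = -(-26 + I*√35)/3 = 26/3 - I*√35/3 ≈ 8.6667 - 1.972*I)
(T + F)² = (-45 + (26/3 - I*√35/3))² = (-109/3 - I*√35/3)²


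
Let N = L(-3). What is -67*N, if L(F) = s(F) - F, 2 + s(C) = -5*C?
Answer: -1072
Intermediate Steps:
s(C) = -2 - 5*C
L(F) = -2 - 6*F (L(F) = (-2 - 5*F) - F = -2 - 6*F)
N = 16 (N = -2 - 6*(-3) = -2 + 18 = 16)
-67*N = -67*16 = -1072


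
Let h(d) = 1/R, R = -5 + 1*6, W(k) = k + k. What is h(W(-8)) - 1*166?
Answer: -165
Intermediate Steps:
W(k) = 2*k
R = 1 (R = -5 + 6 = 1)
h(d) = 1 (h(d) = 1/1 = 1)
h(W(-8)) - 1*166 = 1 - 1*166 = 1 - 166 = -165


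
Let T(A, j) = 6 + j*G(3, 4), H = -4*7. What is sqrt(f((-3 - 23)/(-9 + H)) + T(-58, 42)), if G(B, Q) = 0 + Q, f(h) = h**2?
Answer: sqrt(238882)/37 ≈ 13.210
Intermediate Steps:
H = -28
G(B, Q) = Q
T(A, j) = 6 + 4*j (T(A, j) = 6 + j*4 = 6 + 4*j)
sqrt(f((-3 - 23)/(-9 + H)) + T(-58, 42)) = sqrt(((-3 - 23)/(-9 - 28))**2 + (6 + 4*42)) = sqrt((-26/(-37))**2 + (6 + 168)) = sqrt((-26*(-1/37))**2 + 174) = sqrt((26/37)**2 + 174) = sqrt(676/1369 + 174) = sqrt(238882/1369) = sqrt(238882)/37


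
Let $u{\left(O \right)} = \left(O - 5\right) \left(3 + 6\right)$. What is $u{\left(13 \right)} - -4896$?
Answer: $4968$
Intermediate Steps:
$u{\left(O \right)} = -45 + 9 O$ ($u{\left(O \right)} = \left(-5 + O\right) 9 = -45 + 9 O$)
$u{\left(13 \right)} - -4896 = \left(-45 + 9 \cdot 13\right) - -4896 = \left(-45 + 117\right) + 4896 = 72 + 4896 = 4968$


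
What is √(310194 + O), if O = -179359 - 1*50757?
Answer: √80078 ≈ 282.98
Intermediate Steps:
O = -230116 (O = -179359 - 50757 = -230116)
√(310194 + O) = √(310194 - 230116) = √80078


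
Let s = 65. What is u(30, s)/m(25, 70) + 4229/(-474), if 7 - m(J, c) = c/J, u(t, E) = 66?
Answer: 22537/3318 ≈ 6.7923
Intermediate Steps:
m(J, c) = 7 - c/J
u(30, s)/m(25, 70) + 4229/(-474) = 66/(7 - 1*70/25) + 4229/(-474) = 66/(7 - 1*70*1/25) + 4229*(-1/474) = 66/(7 - 14/5) - 4229/474 = 66/(21/5) - 4229/474 = 66*(5/21) - 4229/474 = 110/7 - 4229/474 = 22537/3318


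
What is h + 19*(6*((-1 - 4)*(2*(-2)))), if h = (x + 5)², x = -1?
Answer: 2296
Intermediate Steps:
h = 16 (h = (-1 + 5)² = 4² = 16)
h + 19*(6*((-1 - 4)*(2*(-2)))) = 16 + 19*(6*((-1 - 4)*(2*(-2)))) = 16 + 19*(6*(-5*(-4))) = 16 + 19*(6*20) = 16 + 19*120 = 16 + 2280 = 2296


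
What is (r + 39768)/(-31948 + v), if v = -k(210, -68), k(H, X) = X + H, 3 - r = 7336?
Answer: -6487/6418 ≈ -1.0108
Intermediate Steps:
r = -7333 (r = 3 - 1*7336 = 3 - 7336 = -7333)
k(H, X) = H + X
v = -142 (v = -(210 - 68) = -1*142 = -142)
(r + 39768)/(-31948 + v) = (-7333 + 39768)/(-31948 - 142) = 32435/(-32090) = 32435*(-1/32090) = -6487/6418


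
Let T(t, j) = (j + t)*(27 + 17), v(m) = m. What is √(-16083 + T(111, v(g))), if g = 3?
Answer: I*√11067 ≈ 105.2*I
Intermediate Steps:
T(t, j) = 44*j + 44*t (T(t, j) = (j + t)*44 = 44*j + 44*t)
√(-16083 + T(111, v(g))) = √(-16083 + (44*3 + 44*111)) = √(-16083 + (132 + 4884)) = √(-16083 + 5016) = √(-11067) = I*√11067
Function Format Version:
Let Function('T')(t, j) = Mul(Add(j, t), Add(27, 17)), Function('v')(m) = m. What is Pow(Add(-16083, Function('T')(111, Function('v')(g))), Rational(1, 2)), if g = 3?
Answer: Mul(I, Pow(11067, Rational(1, 2))) ≈ Mul(105.20, I)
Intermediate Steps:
Function('T')(t, j) = Add(Mul(44, j), Mul(44, t)) (Function('T')(t, j) = Mul(Add(j, t), 44) = Add(Mul(44, j), Mul(44, t)))
Pow(Add(-16083, Function('T')(111, Function('v')(g))), Rational(1, 2)) = Pow(Add(-16083, Add(Mul(44, 3), Mul(44, 111))), Rational(1, 2)) = Pow(Add(-16083, Add(132, 4884)), Rational(1, 2)) = Pow(Add(-16083, 5016), Rational(1, 2)) = Pow(-11067, Rational(1, 2)) = Mul(I, Pow(11067, Rational(1, 2)))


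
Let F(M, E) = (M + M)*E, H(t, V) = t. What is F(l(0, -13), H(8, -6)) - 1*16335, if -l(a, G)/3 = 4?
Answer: -16527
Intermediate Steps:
l(a, G) = -12 (l(a, G) = -3*4 = -12)
F(M, E) = 2*E*M (F(M, E) = (2*M)*E = 2*E*M)
F(l(0, -13), H(8, -6)) - 1*16335 = 2*8*(-12) - 1*16335 = -192 - 16335 = -16527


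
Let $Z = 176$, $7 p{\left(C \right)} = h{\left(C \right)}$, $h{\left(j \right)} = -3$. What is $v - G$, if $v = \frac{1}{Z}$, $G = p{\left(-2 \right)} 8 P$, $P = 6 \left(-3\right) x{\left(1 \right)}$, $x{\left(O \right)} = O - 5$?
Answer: $\frac{304135}{1232} \approx 246.86$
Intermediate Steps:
$p{\left(C \right)} = - \frac{3}{7}$ ($p{\left(C \right)} = \frac{1}{7} \left(-3\right) = - \frac{3}{7}$)
$x{\left(O \right)} = -5 + O$
$P = 72$ ($P = 6 \left(-3\right) \left(-5 + 1\right) = \left(-18\right) \left(-4\right) = 72$)
$G = - \frac{1728}{7}$ ($G = \left(- \frac{3}{7}\right) 8 \cdot 72 = \left(- \frac{24}{7}\right) 72 = - \frac{1728}{7} \approx -246.86$)
$v = \frac{1}{176} \approx 0.0056818$
$v - G = \frac{1}{176} - - \frac{1728}{7} = \frac{1}{176} + \frac{1728}{7} = \frac{304135}{1232}$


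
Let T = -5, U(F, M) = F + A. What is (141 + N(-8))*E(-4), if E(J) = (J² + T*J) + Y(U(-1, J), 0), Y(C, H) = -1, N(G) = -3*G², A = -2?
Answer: -1785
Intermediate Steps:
U(F, M) = -2 + F (U(F, M) = F - 2 = -2 + F)
E(J) = -1 + J² - 5*J (E(J) = (J² - 5*J) - 1 = -1 + J² - 5*J)
(141 + N(-8))*E(-4) = (141 - 3*(-8)²)*(-1 + (-4)² - 5*(-4)) = (141 - 3*64)*(-1 + 16 + 20) = (141 - 192)*35 = -51*35 = -1785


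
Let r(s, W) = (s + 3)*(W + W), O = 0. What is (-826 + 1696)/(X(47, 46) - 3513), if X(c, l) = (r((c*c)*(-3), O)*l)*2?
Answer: -290/1171 ≈ -0.24765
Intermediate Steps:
r(s, W) = 2*W*(3 + s) (r(s, W) = (3 + s)*(2*W) = 2*W*(3 + s))
X(c, l) = 0 (X(c, l) = ((2*0*(3 + (c*c)*(-3)))*l)*2 = ((2*0*(3 + c²*(-3)))*l)*2 = ((2*0*(3 - 3*c²))*l)*2 = (0*l)*2 = 0*2 = 0)
(-826 + 1696)/(X(47, 46) - 3513) = (-826 + 1696)/(0 - 3513) = 870/(-3513) = 870*(-1/3513) = -290/1171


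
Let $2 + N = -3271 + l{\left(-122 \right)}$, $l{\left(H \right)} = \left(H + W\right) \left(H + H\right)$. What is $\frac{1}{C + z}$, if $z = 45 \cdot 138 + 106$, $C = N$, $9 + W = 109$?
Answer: $\frac{1}{8411} \approx 0.00011889$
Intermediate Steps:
$W = 100$ ($W = -9 + 109 = 100$)
$l{\left(H \right)} = 2 H \left(100 + H\right)$ ($l{\left(H \right)} = \left(H + 100\right) \left(H + H\right) = \left(100 + H\right) 2 H = 2 H \left(100 + H\right)$)
$N = 2095$ ($N = -2 - \left(3271 + 244 \left(100 - 122\right)\right) = -2 - \left(3271 + 244 \left(-22\right)\right) = -2 + \left(-3271 + 5368\right) = -2 + 2097 = 2095$)
$C = 2095$
$z = 6316$ ($z = 6210 + 106 = 6316$)
$\frac{1}{C + z} = \frac{1}{2095 + 6316} = \frac{1}{8411}$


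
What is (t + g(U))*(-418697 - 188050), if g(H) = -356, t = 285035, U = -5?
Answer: -172728129213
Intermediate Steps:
(t + g(U))*(-418697 - 188050) = (285035 - 356)*(-418697 - 188050) = 284679*(-606747) = -172728129213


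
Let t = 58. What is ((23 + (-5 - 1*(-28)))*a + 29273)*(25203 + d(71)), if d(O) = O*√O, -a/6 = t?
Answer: 334317795 + 941815*√71 ≈ 3.4225e+8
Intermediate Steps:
a = -348 (a = -6*58 = -348)
d(O) = O^(3/2)
((23 + (-5 - 1*(-28)))*a + 29273)*(25203 + d(71)) = ((23 + (-5 - 1*(-28)))*(-348) + 29273)*(25203 + 71^(3/2)) = ((23 + (-5 + 28))*(-348) + 29273)*(25203 + 71*√71) = ((23 + 23)*(-348) + 29273)*(25203 + 71*√71) = (46*(-348) + 29273)*(25203 + 71*√71) = (-16008 + 29273)*(25203 + 71*√71) = 13265*(25203 + 71*√71) = 334317795 + 941815*√71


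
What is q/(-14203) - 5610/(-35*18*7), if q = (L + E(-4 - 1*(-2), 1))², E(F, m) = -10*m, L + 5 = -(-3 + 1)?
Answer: 375874/298263 ≈ 1.2602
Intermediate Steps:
L = -3 (L = -5 - (-3 + 1) = -5 - 1*(-2) = -5 + 2 = -3)
q = 169 (q = (-3 - 10*1)² = (-3 - 10)² = (-13)² = 169)
q/(-14203) - 5610/(-35*18*7) = 169/(-14203) - 5610/(-35*18*7) = 169*(-1/14203) - 5610/((-630*7)) = -169/14203 - 5610/(-4410) = -169/14203 - 5610*(-1/4410) = -169/14203 + 187/147 = 375874/298263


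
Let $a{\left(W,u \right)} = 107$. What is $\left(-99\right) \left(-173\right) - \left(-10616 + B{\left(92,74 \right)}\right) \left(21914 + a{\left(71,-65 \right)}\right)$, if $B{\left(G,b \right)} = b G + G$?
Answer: $81847163$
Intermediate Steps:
$B{\left(G,b \right)} = G + G b$ ($B{\left(G,b \right)} = G b + G = G + G b$)
$\left(-99\right) \left(-173\right) - \left(-10616 + B{\left(92,74 \right)}\right) \left(21914 + a{\left(71,-65 \right)}\right) = \left(-99\right) \left(-173\right) - \left(-10616 + 92 \left(1 + 74\right)\right) \left(21914 + 107\right) = 17127 - \left(-10616 + 92 \cdot 75\right) 22021 = 17127 - \left(-10616 + 6900\right) 22021 = 17127 - \left(-3716\right) 22021 = 17127 - -81830036 = 17127 + 81830036 = 81847163$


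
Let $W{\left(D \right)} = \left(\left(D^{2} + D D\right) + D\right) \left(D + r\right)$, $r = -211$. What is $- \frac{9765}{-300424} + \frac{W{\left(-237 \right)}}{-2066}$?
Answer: $\frac{7543844191821}{310337992} \approx 24308.0$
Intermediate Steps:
$W{\left(D \right)} = \left(-211 + D\right) \left(D + 2 D^{2}\right)$ ($W{\left(D \right)} = \left(\left(D^{2} + D D\right) + D\right) \left(D - 211\right) = \left(\left(D^{2} + D^{2}\right) + D\right) \left(-211 + D\right) = \left(2 D^{2} + D\right) \left(-211 + D\right) = \left(D + 2 D^{2}\right) \left(-211 + D\right) = \left(-211 + D\right) \left(D + 2 D^{2}\right)$)
$- \frac{9765}{-300424} + \frac{W{\left(-237 \right)}}{-2066} = - \frac{9765}{-300424} + \frac{\left(-237\right) \left(-211 - -99777 + 2 \left(-237\right)^{2}\right)}{-2066} = \left(-9765\right) \left(- \frac{1}{300424}\right) + - 237 \left(-211 + 99777 + 2 \cdot 56169\right) \left(- \frac{1}{2066}\right) = \frac{9765}{300424} + - 237 \left(-211 + 99777 + 112338\right) \left(- \frac{1}{2066}\right) = \frac{9765}{300424} + \left(-237\right) 211904 \left(- \frac{1}{2066}\right) = \frac{9765}{300424} - - \frac{25110624}{1033} = \frac{9765}{300424} + \frac{25110624}{1033} = \frac{7543844191821}{310337992}$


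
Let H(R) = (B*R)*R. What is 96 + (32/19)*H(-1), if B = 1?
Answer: 1856/19 ≈ 97.684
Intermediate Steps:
H(R) = R² (H(R) = (1*R)*R = R*R = R²)
96 + (32/19)*H(-1) = 96 + (32/19)*(-1)² = 96 + (32*(1/19))*1 = 96 + (32/19)*1 = 96 + 32/19 = 1856/19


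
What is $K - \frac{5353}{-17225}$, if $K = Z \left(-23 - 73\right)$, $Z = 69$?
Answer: $- \frac{2152699}{325} \approx -6623.7$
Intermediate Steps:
$K = -6624$ ($K = 69 \left(-23 - 73\right) = 69 \left(-96\right) = -6624$)
$K - \frac{5353}{-17225} = -6624 - \frac{5353}{-17225} = -6624 - 5353 \left(- \frac{1}{17225}\right) = -6624 - - \frac{101}{325} = -6624 + \frac{101}{325} = - \frac{2152699}{325}$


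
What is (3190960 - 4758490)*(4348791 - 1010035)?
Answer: -5233600192680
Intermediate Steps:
(3190960 - 4758490)*(4348791 - 1010035) = -1567530*3338756 = -5233600192680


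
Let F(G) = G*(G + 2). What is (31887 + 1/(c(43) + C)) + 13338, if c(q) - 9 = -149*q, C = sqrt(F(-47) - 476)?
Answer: 1851184290727/40932765 - sqrt(1639)/40932765 ≈ 45225.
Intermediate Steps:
F(G) = G*(2 + G)
C = sqrt(1639) (C = sqrt(-47*(2 - 47) - 476) = sqrt(-47*(-45) - 476) = sqrt(2115 - 476) = sqrt(1639) ≈ 40.485)
c(q) = 9 - 149*q
(31887 + 1/(c(43) + C)) + 13338 = (31887 + 1/((9 - 149*43) + sqrt(1639))) + 13338 = (31887 + 1/((9 - 6407) + sqrt(1639))) + 13338 = (31887 + 1/(-6398 + sqrt(1639))) + 13338 = 45225 + 1/(-6398 + sqrt(1639))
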